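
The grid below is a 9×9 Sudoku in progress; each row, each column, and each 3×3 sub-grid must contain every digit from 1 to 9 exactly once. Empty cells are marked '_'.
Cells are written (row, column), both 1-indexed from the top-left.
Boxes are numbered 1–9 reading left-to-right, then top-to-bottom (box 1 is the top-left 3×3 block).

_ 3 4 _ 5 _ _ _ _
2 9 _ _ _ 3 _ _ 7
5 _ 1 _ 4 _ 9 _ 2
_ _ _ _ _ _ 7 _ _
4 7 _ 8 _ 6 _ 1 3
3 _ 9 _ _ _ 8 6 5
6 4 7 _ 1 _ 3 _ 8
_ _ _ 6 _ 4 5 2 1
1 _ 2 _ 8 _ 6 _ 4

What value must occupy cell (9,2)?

5

Row 9 already contains {1, 2, 4, 6, 8}.
Column 2 already contains {3, 4, 7, 9}.
Its 3×3 block (box 7) already contains {1, 2, 4, 6, 7}.
The only value from 1–9 not eliminated is 5, so (9,2) = 5.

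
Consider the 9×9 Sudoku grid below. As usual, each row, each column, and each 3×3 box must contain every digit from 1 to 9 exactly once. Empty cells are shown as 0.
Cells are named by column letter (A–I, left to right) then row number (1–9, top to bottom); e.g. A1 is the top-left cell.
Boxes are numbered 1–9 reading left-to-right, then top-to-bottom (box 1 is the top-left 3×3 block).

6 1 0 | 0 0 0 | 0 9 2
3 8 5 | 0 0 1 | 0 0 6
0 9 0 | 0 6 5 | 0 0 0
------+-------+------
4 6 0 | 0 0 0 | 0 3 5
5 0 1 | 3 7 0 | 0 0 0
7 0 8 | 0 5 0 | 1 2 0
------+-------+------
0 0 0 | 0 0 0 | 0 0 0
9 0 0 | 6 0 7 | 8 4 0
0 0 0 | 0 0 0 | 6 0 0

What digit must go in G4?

Cell G4 itself could take any of {7, 9} by direct elimination.
Consider where 7 can go in row 4.
C4 is out (box 4 already has a 7).
D4 is out (box 5 already has a 7).
E4 is out (column E already has a 7).
F4 is out (column F already has a 7).
So the only cell in row 4 that can hold 7 is G4.
Therefore G4 = 7.

7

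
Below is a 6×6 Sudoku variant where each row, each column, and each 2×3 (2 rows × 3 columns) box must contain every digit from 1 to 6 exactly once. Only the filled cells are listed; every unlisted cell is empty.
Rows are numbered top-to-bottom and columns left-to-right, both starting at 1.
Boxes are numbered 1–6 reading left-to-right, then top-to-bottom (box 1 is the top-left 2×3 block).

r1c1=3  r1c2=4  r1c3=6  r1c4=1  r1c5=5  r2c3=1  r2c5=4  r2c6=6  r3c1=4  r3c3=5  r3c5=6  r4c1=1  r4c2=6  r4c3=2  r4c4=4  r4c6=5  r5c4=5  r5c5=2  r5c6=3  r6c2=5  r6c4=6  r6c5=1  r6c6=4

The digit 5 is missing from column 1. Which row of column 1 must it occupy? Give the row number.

2

Consider where 5 can go in column 1.
r5c1 is out (row 5 already has a 5).
r6c1 is out (row 6 already has a 5).
So the only cell in column 1 that can hold 5 is r2c1.
That is row 2.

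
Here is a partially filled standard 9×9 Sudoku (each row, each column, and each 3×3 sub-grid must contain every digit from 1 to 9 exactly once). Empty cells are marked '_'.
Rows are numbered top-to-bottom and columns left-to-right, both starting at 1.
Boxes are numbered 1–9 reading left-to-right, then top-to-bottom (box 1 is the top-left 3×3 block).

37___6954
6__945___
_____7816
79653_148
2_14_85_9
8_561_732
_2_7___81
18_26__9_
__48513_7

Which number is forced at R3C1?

Cell R3C1 itself could take any of {4, 5, 9} by direct elimination.
Consider where 4 can go in column 1.
R7C1 is out (box 7 already has a 4).
R9C1 is out (row 9 already has a 4).
So the only cell in column 1 that can hold 4 is R3C1.
Therefore R3C1 = 4.

4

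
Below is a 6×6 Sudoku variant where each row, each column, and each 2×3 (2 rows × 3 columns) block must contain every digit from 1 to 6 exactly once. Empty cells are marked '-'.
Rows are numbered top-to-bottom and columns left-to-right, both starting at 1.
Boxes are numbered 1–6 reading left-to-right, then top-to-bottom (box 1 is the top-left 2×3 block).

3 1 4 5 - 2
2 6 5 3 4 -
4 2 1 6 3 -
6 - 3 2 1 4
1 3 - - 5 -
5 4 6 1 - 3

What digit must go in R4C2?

Row 4 already contains {1, 2, 3, 4, 6}.
Column 2 already contains {1, 2, 3, 4, 6}.
Its 2×3 block (box 3) already contains {1, 2, 3, 4, 6}.
The only value from 1–6 not eliminated is 5, so R4C2 = 5.

5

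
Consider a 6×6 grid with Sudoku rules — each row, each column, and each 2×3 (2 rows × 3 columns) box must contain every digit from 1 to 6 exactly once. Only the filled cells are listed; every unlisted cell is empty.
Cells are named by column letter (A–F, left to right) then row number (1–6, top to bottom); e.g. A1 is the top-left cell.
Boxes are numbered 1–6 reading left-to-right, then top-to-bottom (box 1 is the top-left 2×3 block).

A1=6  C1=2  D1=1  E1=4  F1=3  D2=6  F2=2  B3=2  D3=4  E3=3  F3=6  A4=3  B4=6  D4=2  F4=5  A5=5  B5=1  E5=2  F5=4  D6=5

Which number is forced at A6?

Cell A6 itself could take any of {2, 4} by direct elimination.
Consider where 2 can go in row 6.
B6 is out (column B already has a 2).
C6 is out (column C already has a 2).
E6 is out (column E already has a 2).
F6 is out (column F already has a 2).
So the only cell in row 6 that can hold 2 is A6.
Therefore A6 = 2.

2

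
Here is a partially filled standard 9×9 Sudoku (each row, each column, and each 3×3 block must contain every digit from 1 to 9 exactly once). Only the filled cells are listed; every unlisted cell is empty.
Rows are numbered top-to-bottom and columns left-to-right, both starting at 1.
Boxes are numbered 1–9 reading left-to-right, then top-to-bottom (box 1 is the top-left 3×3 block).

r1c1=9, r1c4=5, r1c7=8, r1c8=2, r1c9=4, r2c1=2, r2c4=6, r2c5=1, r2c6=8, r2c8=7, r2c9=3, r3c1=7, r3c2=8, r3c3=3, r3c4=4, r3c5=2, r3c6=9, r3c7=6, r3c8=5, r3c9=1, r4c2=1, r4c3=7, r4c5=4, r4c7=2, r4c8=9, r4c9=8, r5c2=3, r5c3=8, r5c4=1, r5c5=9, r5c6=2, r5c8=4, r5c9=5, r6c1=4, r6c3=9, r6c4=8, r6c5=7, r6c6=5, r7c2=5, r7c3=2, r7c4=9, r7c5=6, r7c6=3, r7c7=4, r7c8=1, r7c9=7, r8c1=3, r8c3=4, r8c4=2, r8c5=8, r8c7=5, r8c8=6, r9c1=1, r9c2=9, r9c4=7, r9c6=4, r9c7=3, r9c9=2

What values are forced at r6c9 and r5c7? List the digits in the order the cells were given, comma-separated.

6,7

For r6c9:
  Row 6 already contains {4, 5, 7, 8, 9}.
  Column 9 already contains {1, 2, 3, 4, 5, 7, 8}.
  Its 3×3 block (box 6) already contains {2, 4, 5, 8, 9}.
  The only value from 1–9 not eliminated is 6, so r6c9 = 6.
For r5c7:
  Row 5 already contains {1, 2, 3, 4, 5, 8, 9}.
  Column 7 already contains {2, 3, 4, 5, 6, 8}.
  Its 3×3 block (box 6) already contains {2, 4, 5, 8, 9}.
  The only value from 1–9 not eliminated is 7, so r5c7 = 7.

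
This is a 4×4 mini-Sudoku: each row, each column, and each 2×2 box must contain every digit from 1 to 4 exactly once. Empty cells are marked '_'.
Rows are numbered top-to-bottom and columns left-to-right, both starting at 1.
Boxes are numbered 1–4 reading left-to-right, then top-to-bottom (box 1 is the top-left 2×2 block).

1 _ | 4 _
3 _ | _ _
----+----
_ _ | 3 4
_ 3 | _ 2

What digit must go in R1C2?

2

Row 1 already contains {1, 4}.
Column 2 already contains {3}.
Its 2×2 block (box 1) already contains {1, 3}.
The only value from 1–4 not eliminated is 2, so R1C2 = 2.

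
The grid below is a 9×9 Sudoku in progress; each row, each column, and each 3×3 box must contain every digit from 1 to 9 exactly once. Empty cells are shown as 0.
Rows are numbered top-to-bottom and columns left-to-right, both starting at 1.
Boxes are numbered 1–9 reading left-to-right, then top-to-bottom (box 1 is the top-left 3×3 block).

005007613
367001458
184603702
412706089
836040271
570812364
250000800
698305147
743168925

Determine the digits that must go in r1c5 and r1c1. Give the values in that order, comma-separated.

8,9

For r1c5:
  Consider where 8 can go in column 5.
  r2c5 is out (row 2 already has a 8).
  r3c5 is out (row 3 already has a 8).
  r4c5 is out (row 4 already has a 8).
  r7c5 is out (row 7 already has a 8).
  r8c5 is out (row 8 already has a 8).
  So the only cell in column 5 that can hold 8 is r1c5.
  So r1c5 = 8.
For r1c1:
  Row 1 already contains {1, 3, 5, 6, 7}.
  Column 1 already contains {1, 2, 3, 4, 5, 6, 7, 8}.
  Its 3×3 block (box 1) already contains {1, 3, 4, 5, 6, 7, 8}.
  The only value from 1–9 not eliminated is 9, so r1c1 = 9.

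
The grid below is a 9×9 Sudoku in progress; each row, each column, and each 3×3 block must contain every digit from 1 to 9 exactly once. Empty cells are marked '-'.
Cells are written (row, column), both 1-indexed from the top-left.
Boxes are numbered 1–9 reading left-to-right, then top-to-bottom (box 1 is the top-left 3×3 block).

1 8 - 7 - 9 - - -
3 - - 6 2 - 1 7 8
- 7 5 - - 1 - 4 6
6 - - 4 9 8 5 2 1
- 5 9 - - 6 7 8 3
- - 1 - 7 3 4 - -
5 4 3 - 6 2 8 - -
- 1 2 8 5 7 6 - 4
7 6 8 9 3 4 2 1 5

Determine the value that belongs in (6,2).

Row 6 already contains {1, 3, 4, 7}.
Column 2 already contains {1, 4, 5, 6, 7, 8}.
Its 3×3 block (box 4) already contains {1, 5, 6, 9}.
The only value from 1–9 not eliminated is 2, so (6,2) = 2.

2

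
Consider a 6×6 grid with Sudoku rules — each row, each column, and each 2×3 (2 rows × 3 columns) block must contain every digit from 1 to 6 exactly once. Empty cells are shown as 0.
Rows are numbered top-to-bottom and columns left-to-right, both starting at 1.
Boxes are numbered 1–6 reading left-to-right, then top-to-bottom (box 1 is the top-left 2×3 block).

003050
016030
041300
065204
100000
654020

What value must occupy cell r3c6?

5

Cell r3c6 itself could take any of {5, 6} by direct elimination.
Consider where 5 can go in box 4.
r3c5 is out (column 5 already has a 5).
r4c5 is out (row 4 already has a 5).
So the only cell in box 4 that can hold 5 is r3c6.
Therefore r3c6 = 5.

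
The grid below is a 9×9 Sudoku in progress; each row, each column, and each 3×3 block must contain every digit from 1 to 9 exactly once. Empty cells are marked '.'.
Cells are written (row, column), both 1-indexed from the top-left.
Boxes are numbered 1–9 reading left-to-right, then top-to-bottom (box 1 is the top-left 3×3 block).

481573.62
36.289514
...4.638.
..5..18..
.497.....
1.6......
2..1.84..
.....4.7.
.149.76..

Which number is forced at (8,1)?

6

Cell (8,1) itself could take any of {5, 6, 8, 9} by direct elimination.
Consider where 6 can go in box 7.
(7,2) is out (column 2 already has a 6).
(7,3) is out (column 3 already has a 6).
(8,2) is out (column 2 already has a 6).
(8,3) is out (column 3 already has a 6).
(9,1) is out (row 9 already has a 6).
So the only cell in box 7 that can hold 6 is (8,1).
Therefore (8,1) = 6.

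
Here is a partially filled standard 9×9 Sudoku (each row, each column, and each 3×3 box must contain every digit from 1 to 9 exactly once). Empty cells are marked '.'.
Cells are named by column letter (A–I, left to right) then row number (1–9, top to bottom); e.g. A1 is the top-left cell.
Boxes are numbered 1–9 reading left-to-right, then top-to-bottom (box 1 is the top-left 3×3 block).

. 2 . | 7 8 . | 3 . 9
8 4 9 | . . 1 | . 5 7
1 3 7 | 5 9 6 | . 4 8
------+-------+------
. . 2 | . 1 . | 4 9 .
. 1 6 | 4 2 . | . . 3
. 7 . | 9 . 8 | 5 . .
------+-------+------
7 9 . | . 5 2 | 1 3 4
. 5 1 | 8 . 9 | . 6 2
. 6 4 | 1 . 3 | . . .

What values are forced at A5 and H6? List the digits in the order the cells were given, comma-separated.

9,2

For A5:
  Consider where 9 can go in row 5.
  F5 is out (column F already has a 9).
  G5 is out (box 6 already has a 9).
  H5 is out (column H already has a 9).
  So the only cell in row 5 that can hold 9 is A5.
  So A5 = 9.
For H6:
  Consider where 2 can go in row 6.
  A6 is out (box 4 already has a 2).
  C6 is out (column C already has a 2).
  E6 is out (column E already has a 2).
  I6 is out (column I already has a 2).
  So the only cell in row 6 that can hold 2 is H6.
  So H6 = 2.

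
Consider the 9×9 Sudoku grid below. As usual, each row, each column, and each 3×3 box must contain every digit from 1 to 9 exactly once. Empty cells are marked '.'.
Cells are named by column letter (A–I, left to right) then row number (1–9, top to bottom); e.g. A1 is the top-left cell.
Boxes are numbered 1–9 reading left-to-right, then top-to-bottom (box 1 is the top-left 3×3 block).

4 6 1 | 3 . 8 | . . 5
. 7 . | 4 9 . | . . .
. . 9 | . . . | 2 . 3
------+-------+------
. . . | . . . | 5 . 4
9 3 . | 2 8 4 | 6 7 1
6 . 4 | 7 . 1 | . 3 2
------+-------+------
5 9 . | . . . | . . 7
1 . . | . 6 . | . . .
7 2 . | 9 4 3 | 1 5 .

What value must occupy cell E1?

2

Cell E1 itself could take any of {2, 7} by direct elimination.
Consider where 2 can go in row 1.
G1 is out (column G already has a 2).
H1 is out (box 3 already has a 2).
So the only cell in row 1 that can hold 2 is E1.
Therefore E1 = 2.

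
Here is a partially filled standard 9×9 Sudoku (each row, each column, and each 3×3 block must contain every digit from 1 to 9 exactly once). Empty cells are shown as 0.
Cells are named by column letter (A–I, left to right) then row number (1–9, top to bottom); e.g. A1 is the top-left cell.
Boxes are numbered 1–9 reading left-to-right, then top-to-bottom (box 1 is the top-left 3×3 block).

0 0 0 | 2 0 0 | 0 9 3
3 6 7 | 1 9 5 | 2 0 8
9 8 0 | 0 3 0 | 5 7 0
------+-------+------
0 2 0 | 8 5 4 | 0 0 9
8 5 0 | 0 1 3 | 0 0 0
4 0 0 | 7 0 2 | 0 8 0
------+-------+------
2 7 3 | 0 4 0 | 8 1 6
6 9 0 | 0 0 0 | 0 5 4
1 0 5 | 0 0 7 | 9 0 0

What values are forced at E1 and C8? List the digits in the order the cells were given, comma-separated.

7,8

For E1:
  Consider where 7 can go in row 1.
  A1 is out (box 1 already has a 7).
  B1 is out (column B already has a 7).
  C1 is out (column C already has a 7).
  F1 is out (column F already has a 7).
  G1 is out (box 3 already has a 7).
  So the only cell in row 1 that can hold 7 is E1.
  So E1 = 7.
For C8:
  Row 8 already contains {4, 5, 6, 9}.
  Column C already contains {3, 5, 7}.
  Its 3×3 block (box 7) already contains {1, 2, 3, 5, 6, 7, 9}.
  The only value from 1–9 not eliminated is 8, so C8 = 8.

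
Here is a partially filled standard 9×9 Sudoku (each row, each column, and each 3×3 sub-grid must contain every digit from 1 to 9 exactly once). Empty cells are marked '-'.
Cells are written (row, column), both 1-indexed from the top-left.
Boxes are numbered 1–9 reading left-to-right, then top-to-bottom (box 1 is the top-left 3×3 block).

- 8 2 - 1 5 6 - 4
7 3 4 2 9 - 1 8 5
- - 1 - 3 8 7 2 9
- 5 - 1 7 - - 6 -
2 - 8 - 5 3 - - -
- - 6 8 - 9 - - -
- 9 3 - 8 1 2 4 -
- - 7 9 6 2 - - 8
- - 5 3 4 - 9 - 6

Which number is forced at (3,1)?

Cell (3,1) itself could take any of {5, 6} by direct elimination.
Consider where 5 can go in column 1.
(1,1) is out (row 1 already has a 5). (4,1) is out (row 4 already has a 5). (6,1) is out (box 4 already has a 5). (7,1) is out (box 7 already has a 5). The remaining empty cells in column 1 are similarly blocked.
So the only cell in column 1 that can hold 5 is (3,1).
Therefore (3,1) = 5.

5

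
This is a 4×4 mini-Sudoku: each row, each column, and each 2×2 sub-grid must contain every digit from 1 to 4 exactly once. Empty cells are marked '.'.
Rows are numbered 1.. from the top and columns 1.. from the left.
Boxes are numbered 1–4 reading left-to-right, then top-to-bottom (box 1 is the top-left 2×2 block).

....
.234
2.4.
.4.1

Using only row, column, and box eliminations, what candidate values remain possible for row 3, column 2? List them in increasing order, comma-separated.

1,3

Row 3 already contains {2, 4}.
Column 2 already contains {2, 4}.
Its 2×2 block (box 3) already contains {2, 4}.
Removing those from 1–4 leaves {1, 3} as the candidates for row 3, column 2.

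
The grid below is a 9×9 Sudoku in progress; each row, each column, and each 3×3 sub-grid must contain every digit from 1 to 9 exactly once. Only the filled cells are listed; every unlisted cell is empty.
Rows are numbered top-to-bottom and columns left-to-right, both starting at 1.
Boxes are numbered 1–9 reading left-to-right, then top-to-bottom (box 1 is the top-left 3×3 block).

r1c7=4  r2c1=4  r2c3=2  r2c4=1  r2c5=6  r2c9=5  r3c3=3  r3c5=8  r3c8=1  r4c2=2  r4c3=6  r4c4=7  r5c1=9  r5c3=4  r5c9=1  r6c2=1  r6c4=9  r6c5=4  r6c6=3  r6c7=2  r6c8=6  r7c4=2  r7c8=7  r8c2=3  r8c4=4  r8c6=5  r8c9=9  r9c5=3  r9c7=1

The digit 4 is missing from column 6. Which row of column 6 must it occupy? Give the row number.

Consider where 4 can go in column 6.
r1c6 is out (row 1 already has a 4). r2c6 is out (row 2 already has a 4). r4c6 is out (box 5 already has a 4). r5c6 is out (row 5 already has a 4). The remaining empty cells in column 6 are similarly blocked.
So the only cell in column 6 that can hold 4 is r3c6.
That is row 3.

3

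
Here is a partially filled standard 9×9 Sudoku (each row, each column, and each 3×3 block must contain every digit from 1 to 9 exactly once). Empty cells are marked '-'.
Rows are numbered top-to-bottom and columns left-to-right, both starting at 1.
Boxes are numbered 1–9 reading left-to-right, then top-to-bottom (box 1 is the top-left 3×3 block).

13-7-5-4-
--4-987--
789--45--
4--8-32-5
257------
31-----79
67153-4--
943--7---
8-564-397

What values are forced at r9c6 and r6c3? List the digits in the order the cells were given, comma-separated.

1,8

For r9c6:
  Consider where 1 can go in row 9.
  r9c2 is out (column 2 already has a 1).
  So the only cell in row 9 that can hold 1 is r9c6.
  So r9c6 = 1.
For r6c3:
  Consider where 8 can go in box 4.
  r4c2 is out (row 4 already has a 8).
  r4c3 is out (row 4 already has a 8).
  So the only cell in box 4 that can hold 8 is r6c3.
  So r6c3 = 8.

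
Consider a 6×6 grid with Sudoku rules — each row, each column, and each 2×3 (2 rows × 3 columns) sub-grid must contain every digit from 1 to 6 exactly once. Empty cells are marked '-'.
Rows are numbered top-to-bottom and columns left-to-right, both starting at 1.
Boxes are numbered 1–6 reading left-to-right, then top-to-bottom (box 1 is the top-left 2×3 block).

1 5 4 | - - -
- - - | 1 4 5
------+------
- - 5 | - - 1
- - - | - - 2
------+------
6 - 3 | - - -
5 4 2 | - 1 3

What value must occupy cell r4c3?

1

Cell r4c3 itself could take any of {1, 6} by direct elimination.
Consider where 1 can go in column 3.
r2c3 is out (row 2 already has a 1).
So the only cell in column 3 that can hold 1 is r4c3.
Therefore r4c3 = 1.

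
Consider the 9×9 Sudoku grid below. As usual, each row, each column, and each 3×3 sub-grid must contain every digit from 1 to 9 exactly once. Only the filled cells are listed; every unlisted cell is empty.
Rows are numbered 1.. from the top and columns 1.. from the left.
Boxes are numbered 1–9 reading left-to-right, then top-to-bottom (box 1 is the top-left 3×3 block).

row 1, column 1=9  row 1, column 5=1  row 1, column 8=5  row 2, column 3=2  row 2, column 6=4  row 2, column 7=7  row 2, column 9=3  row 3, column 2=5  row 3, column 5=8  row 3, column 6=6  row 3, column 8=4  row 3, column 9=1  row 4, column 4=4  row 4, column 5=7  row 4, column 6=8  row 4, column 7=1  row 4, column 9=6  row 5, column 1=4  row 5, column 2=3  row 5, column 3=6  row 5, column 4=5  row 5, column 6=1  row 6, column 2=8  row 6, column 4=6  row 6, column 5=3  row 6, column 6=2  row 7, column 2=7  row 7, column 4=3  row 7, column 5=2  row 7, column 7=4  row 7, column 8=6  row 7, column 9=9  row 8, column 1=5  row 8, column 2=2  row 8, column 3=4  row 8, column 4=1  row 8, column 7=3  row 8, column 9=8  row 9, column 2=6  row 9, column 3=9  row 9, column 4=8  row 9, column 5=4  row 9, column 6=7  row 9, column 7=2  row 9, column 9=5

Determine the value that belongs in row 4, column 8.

Cell row 4, column 8 itself could take any of {2, 3, 9} by direct elimination.
Consider where 3 can go in column 8.
row 2, column 8 is out (row 2 already has a 3).
row 5, column 8 is out (row 5 already has a 3).
row 6, column 8 is out (row 6 already has a 3).
row 8, column 8 is out (row 8 already has a 3).
row 9, column 8 is out (box 9 already has a 3).
So the only cell in column 8 that can hold 3 is row 4, column 8.
Therefore row 4, column 8 = 3.

3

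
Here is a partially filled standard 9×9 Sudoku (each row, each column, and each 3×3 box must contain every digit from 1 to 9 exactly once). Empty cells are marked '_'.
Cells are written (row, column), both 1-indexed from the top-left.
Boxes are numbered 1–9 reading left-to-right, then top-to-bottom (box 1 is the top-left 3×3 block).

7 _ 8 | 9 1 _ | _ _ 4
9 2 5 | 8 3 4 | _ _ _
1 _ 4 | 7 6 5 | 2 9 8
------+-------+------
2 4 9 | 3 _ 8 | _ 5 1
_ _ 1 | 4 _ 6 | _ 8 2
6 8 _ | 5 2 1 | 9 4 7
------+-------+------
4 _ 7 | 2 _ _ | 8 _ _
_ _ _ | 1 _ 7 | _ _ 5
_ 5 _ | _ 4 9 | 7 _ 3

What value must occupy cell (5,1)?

Cell (5,1) itself could take any of {3, 5} by direct elimination.
Consider where 5 can go in row 5.
(5,2) is out (column 2 already has a 5).
(5,5) is out (box 5 already has a 5).
(5,7) is out (box 6 already has a 5).
So the only cell in row 5 that can hold 5 is (5,1).
Therefore (5,1) = 5.

5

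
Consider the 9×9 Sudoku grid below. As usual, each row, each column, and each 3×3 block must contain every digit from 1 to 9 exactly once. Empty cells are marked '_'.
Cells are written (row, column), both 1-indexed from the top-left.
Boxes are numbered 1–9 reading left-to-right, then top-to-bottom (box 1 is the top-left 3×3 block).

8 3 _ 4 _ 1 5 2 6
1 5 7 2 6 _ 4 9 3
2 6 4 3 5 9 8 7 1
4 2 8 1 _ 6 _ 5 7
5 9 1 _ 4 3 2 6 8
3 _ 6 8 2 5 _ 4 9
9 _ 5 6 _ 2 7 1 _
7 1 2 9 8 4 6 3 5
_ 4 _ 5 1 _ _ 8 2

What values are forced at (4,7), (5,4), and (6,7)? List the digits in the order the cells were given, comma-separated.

For (4,7):
  Row 4 already contains {1, 2, 4, 5, 6, 7, 8}.
  Column 7 already contains {2, 4, 5, 6, 7, 8}.
  Its 3×3 block (box 6) already contains {2, 4, 5, 6, 7, 8, 9}.
  The only value from 1–9 not eliminated is 3, so (4,7) = 3.
For (5,4):
  Row 5 already contains {1, 2, 3, 4, 5, 6, 8, 9}.
  Column 4 already contains {1, 2, 3, 4, 5, 6, 8, 9}.
  Its 3×3 block (box 5) already contains {1, 2, 3, 4, 5, 6, 8}.
  The only value from 1–9 not eliminated is 7, so (5,4) = 7.
For (6,7):
  Row 6 already contains {2, 3, 4, 5, 6, 8, 9}.
  Column 7 already contains {2, 4, 5, 6, 7, 8}.
  Its 3×3 block (box 6) already contains {2, 4, 5, 6, 7, 8, 9}.
  The only value from 1–9 not eliminated is 1, so (6,7) = 1.

3,7,1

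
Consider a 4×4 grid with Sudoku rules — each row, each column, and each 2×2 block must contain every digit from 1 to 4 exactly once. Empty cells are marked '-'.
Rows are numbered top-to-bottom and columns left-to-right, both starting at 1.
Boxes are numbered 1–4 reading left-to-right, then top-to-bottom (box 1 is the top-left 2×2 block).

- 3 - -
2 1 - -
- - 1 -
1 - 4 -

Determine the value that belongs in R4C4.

3

Cell R4C4 itself could take any of {2, 3} by direct elimination.
Consider where 3 can go in row 4.
R4C2 is out (column 2 already has a 3).
So the only cell in row 4 that can hold 3 is R4C4.
Therefore R4C4 = 3.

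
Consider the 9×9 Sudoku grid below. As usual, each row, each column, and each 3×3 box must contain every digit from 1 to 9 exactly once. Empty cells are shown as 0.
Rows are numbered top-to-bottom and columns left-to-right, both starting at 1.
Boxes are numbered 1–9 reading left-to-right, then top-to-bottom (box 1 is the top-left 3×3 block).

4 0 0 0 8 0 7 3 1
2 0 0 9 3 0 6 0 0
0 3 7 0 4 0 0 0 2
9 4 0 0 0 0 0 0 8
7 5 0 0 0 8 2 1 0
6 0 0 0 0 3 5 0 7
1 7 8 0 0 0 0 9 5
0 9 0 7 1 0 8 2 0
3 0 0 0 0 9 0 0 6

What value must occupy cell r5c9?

9

Cell r5c9 itself could take any of {3, 4, 9} by direct elimination.
Consider where 9 can go in column 9.
r2c9 is out (row 2 already has a 9).
r8c9 is out (row 8 already has a 9).
So the only cell in column 9 that can hold 9 is r5c9.
Therefore r5c9 = 9.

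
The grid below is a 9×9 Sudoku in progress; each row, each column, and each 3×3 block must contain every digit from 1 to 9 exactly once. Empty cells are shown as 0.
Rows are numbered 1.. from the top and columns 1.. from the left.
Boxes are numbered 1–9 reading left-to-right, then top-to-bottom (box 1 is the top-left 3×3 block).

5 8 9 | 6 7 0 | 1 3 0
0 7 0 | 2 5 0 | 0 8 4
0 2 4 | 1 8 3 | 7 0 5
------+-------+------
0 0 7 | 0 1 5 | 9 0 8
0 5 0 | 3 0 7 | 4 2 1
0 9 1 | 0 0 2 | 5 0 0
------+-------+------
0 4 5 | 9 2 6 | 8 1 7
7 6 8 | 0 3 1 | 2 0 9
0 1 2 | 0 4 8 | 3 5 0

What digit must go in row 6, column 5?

Row 6 already contains {1, 2, 5, 9}.
Column 5 already contains {1, 2, 3, 4, 5, 7, 8}.
Its 3×3 block (box 5) already contains {1, 2, 3, 5, 7}.
The only value from 1–9 not eliminated is 6, so row 6, column 5 = 6.

6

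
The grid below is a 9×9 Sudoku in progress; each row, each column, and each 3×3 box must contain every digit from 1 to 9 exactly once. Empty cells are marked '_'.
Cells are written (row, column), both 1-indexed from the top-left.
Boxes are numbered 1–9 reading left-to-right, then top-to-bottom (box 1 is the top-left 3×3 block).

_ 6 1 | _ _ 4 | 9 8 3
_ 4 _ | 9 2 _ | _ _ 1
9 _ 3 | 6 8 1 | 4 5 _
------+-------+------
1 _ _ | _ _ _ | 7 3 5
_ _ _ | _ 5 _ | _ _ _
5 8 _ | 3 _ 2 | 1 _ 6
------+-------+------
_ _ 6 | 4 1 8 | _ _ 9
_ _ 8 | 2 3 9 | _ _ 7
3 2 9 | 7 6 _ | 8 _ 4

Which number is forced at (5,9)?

8

Cell (5,9) itself could take any of {2, 8} by direct elimination.
Consider where 8 can go in box 6.
(5,7) is out (column 7 already has a 8).
(5,8) is out (column 8 already has a 8).
(6,8) is out (row 6 already has a 8).
So the only cell in box 6 that can hold 8 is (5,9).
Therefore (5,9) = 8.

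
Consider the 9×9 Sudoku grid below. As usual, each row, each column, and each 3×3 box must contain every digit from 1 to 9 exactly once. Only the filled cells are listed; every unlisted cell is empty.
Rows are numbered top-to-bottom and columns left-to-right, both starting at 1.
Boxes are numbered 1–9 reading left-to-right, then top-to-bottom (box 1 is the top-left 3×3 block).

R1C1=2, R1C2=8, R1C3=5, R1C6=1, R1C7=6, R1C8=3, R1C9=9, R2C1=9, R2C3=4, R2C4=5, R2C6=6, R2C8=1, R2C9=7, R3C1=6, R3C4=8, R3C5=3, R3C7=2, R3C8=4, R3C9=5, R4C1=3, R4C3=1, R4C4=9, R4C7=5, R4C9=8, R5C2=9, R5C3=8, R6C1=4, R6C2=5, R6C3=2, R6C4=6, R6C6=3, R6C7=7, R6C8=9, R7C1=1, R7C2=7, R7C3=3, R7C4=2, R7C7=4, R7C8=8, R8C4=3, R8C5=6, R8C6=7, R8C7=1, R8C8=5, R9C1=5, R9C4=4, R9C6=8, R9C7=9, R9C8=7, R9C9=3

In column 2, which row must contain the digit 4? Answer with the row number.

Consider where 4 can go in column 2.
R2C2 is out (row 2 already has a 4).
R3C2 is out (row 3 already has a 4).
R4C2 is out (box 4 already has a 4).
R9C2 is out (row 9 already has a 4).
So the only cell in column 2 that can hold 4 is R8C2.
That is row 8.

8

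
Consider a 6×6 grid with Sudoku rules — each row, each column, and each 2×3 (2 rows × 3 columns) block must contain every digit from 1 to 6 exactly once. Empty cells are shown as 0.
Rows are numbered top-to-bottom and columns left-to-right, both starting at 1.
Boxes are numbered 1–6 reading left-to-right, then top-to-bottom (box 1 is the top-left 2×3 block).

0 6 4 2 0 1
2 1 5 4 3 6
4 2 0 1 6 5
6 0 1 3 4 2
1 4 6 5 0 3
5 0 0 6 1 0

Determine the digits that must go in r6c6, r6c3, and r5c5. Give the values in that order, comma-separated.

4,2,2

For r6c6:
  Row 6 already contains {1, 5, 6}.
  Column 6 already contains {1, 2, 3, 5, 6}.
  Its 2×3 block (box 6) already contains {1, 3, 5, 6}.
  The only value from 1–6 not eliminated is 4, so r6c6 = 4.
For r6c3:
  Consider where 2 can go in box 5.
  r6c2 is out (column 2 already has a 2).
  So the only cell in box 5 that can hold 2 is r6c3.
  So r6c3 = 2.
For r5c5:
  Row 5 already contains {1, 3, 4, 5, 6}.
  Column 5 already contains {1, 3, 4, 6}.
  Its 2×3 block (box 6) already contains {1, 3, 5, 6}.
  The only value from 1–6 not eliminated is 2, so r5c5 = 2.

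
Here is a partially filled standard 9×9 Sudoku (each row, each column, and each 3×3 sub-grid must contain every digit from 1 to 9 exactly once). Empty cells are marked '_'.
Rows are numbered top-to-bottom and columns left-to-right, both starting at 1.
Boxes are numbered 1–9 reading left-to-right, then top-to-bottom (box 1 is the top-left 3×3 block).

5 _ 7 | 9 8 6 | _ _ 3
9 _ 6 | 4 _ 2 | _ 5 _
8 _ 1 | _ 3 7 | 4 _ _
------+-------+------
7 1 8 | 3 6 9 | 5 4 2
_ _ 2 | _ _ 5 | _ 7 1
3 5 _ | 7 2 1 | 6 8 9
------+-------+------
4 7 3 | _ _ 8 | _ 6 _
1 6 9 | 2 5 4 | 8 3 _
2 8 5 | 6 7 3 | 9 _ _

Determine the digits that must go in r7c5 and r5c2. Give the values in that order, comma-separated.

For r7c5:
  Consider where 9 can go in column 5.
  r2c5 is out (row 2 already has a 9).
  r5c5 is out (box 5 already has a 9).
  So the only cell in column 5 that can hold 9 is r7c5.
  So r7c5 = 9.
For r5c2:
  Consider where 9 can go in row 5.
  r5c1 is out (column 1 already has a 9).
  r5c4 is out (column 4 already has a 9).
  r5c5 is out (box 5 already has a 9).
  r5c7 is out (column 7 already has a 9).
  So the only cell in row 5 that can hold 9 is r5c2.
  So r5c2 = 9.

9,9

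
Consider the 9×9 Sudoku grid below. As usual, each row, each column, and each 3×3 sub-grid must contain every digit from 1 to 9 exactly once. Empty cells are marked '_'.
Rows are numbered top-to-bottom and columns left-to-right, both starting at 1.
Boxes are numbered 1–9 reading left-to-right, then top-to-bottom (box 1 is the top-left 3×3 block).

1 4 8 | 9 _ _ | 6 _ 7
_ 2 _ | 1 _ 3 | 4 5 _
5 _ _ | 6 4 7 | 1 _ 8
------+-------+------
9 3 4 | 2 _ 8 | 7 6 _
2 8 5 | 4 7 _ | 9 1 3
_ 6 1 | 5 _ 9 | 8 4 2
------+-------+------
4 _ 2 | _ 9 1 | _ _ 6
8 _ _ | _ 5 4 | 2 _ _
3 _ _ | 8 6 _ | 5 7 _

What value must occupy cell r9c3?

9

Row 9 already contains {3, 5, 6, 7, 8}.
Column 3 already contains {1, 2, 4, 5, 8}.
Its 3×3 block (box 7) already contains {2, 3, 4, 8}.
The only value from 1–9 not eliminated is 9, so r9c3 = 9.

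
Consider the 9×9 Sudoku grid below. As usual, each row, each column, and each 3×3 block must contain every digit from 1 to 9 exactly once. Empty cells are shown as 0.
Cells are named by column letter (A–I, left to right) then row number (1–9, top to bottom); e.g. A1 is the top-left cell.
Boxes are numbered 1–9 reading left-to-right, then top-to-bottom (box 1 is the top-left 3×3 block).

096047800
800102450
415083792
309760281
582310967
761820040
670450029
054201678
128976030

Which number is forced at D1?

Row 1 already contains {4, 6, 7, 8, 9}.
Column D already contains {1, 2, 3, 4, 7, 8, 9}.
Its 3×3 block (box 2) already contains {1, 2, 3, 4, 7, 8}.
The only value from 1–9 not eliminated is 5, so D1 = 5.

5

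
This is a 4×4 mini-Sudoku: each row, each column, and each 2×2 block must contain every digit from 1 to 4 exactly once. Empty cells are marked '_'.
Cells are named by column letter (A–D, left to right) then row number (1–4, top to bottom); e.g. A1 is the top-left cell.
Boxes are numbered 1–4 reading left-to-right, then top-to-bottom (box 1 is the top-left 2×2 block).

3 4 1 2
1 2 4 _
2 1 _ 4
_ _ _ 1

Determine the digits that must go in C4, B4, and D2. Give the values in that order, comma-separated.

2,3,3

For C4:
  Consider where 2 can go in box 4.
  C3 is out (row 3 already has a 2).
  So the only cell in box 4 that can hold 2 is C4.
  So C4 = 2.
For B4:
  Row 4 already contains {1}.
  Column B already contains {1, 2, 4}.
  Its 2×2 block (box 3) already contains {1, 2}.
  The only value from 1–4 not eliminated is 3, so B4 = 3.
For D2:
  Row 2 already contains {1, 2, 4}.
  Column D already contains {1, 2, 4}.
  Its 2×2 block (box 2) already contains {1, 2, 4}.
  The only value from 1–4 not eliminated is 3, so D2 = 3.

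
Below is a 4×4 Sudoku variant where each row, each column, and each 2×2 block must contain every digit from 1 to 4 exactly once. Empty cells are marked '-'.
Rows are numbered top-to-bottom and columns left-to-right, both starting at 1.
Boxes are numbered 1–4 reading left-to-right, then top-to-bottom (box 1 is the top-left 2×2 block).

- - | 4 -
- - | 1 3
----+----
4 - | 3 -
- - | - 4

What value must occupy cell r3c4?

Cell r3c4 itself could take any of {1, 2} by direct elimination.
Consider where 1 can go in box 4.
r4c3 is out (column 3 already has a 1).
So the only cell in box 4 that can hold 1 is r3c4.
Therefore r3c4 = 1.

1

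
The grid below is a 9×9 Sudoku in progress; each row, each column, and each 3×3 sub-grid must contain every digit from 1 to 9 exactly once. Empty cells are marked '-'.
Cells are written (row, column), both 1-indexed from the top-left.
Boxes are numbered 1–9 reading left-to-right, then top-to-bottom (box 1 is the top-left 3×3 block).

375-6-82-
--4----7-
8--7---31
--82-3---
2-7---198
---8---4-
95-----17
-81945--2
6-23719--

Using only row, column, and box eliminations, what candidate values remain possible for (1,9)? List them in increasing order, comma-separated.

Row 1 already contains {2, 3, 5, 6, 7, 8}.
Column 9 already contains {1, 2, 7, 8}.
Its 3×3 block (box 3) already contains {1, 2, 3, 7, 8}.
Removing those from 1–9 leaves {4, 9} as the candidates for (1,9).

4,9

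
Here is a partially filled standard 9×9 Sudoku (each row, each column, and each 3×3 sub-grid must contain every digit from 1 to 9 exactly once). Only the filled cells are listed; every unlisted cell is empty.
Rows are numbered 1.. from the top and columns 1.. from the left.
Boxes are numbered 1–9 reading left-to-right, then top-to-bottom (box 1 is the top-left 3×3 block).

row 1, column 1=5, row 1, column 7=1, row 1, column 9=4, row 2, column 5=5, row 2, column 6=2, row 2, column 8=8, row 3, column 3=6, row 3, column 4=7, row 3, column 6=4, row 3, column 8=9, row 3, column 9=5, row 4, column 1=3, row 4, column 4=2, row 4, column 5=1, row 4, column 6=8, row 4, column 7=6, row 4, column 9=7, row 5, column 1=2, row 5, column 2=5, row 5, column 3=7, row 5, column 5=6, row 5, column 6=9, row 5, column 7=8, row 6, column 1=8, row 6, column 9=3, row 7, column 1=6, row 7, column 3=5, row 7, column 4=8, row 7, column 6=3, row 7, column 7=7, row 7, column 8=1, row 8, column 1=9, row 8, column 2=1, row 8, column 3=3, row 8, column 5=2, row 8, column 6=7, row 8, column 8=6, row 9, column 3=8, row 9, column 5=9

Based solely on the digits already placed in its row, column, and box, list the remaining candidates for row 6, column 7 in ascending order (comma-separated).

2,4,5,9

Row 6 already contains {3, 8}.
Column 7 already contains {1, 6, 7, 8}.
Its 3×3 block (box 6) already contains {3, 6, 7, 8}.
Removing those from 1–9 leaves {2, 4, 5, 9} as the candidates for row 6, column 7.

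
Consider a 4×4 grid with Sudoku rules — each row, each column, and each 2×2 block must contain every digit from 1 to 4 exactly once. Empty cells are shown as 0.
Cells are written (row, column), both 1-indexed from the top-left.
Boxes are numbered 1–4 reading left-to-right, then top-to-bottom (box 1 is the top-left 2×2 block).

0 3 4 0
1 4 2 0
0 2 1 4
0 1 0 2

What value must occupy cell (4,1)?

Cell (4,1) itself could take any of {3, 4} by direct elimination.
Consider where 4 can go in row 4.
(4,3) is out (column 3 already has a 4).
So the only cell in row 4 that can hold 4 is (4,1).
Therefore (4,1) = 4.

4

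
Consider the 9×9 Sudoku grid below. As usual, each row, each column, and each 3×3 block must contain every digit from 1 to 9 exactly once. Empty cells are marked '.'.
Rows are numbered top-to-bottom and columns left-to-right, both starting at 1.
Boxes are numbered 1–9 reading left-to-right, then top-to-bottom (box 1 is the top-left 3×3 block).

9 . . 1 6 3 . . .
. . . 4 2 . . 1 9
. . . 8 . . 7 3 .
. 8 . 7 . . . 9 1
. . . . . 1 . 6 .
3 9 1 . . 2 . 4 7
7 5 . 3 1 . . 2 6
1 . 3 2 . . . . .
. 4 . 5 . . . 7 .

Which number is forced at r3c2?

Cell r3c2 itself could take any of {1, 2, 6} by direct elimination.
Consider where 1 can go in box 1.
r1c2 is out (row 1 already has a 1). r1c3 is out (row 1 already has a 1). r2c1 is out (row 2 already has a 1). r2c2 is out (row 2 already has a 1). The remaining empty cells in box 1 are similarly blocked.
So the only cell in box 1 that can hold 1 is r3c2.
Therefore r3c2 = 1.

1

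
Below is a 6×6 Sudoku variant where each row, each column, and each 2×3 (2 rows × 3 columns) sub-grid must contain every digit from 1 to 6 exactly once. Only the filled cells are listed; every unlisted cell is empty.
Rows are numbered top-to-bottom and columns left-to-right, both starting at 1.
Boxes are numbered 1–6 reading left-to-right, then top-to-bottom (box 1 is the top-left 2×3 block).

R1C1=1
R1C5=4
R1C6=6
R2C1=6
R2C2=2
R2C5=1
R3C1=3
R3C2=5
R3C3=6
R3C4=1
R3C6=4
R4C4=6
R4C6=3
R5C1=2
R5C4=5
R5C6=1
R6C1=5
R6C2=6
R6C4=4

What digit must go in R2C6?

5

Row 2 already contains {1, 2, 6}.
Column 6 already contains {1, 3, 4, 6}.
Its 2×3 block (box 2) already contains {1, 4, 6}.
The only value from 1–6 not eliminated is 5, so R2C6 = 5.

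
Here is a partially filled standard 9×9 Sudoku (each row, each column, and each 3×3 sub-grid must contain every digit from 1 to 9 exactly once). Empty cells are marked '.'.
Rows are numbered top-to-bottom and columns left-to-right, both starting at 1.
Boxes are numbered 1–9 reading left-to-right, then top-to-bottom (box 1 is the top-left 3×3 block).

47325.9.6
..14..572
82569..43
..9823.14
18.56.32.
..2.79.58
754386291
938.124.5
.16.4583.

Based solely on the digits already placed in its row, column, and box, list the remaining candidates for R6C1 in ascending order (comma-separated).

3,6

Row 6 already contains {2, 5, 7, 8, 9}.
Column 1 already contains {1, 4, 7, 8, 9}.
Its 3×3 block (box 4) already contains {1, 2, 8, 9}.
Removing those from 1–9 leaves {3, 6} as the candidates for R6C1.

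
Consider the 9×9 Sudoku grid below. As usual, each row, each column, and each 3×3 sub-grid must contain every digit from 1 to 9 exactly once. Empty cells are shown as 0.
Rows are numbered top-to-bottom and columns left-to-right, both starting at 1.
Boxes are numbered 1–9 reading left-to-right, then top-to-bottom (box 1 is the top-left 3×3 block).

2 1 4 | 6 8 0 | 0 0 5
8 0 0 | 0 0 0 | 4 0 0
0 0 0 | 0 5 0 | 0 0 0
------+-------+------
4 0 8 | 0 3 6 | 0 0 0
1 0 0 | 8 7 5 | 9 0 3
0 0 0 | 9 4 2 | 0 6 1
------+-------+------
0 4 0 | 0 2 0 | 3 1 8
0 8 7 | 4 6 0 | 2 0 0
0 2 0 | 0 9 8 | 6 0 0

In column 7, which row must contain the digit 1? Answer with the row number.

Consider where 1 can go in column 7.
R1C7 is out (row 1 already has a 1).
R4C7 is out (box 6 already has a 1).
R6C7 is out (row 6 already has a 1).
So the only cell in column 7 that can hold 1 is R3C7.
That is row 3.

3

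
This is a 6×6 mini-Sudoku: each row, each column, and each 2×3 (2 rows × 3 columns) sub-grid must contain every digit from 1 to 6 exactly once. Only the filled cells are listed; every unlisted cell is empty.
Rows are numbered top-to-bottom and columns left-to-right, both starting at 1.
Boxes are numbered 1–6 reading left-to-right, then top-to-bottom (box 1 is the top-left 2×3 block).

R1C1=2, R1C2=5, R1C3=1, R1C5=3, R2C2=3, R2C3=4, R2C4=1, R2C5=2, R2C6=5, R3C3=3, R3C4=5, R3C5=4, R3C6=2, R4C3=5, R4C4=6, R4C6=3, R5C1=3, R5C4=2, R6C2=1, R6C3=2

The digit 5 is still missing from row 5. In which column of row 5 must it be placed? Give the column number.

Consider where 5 can go in row 5.
R5C2 is out (column 2 already has a 5).
R5C3 is out (column 3 already has a 5).
R5C6 is out (column 6 already has a 5).
So the only cell in row 5 that can hold 5 is R5C5.
That is column 5.

5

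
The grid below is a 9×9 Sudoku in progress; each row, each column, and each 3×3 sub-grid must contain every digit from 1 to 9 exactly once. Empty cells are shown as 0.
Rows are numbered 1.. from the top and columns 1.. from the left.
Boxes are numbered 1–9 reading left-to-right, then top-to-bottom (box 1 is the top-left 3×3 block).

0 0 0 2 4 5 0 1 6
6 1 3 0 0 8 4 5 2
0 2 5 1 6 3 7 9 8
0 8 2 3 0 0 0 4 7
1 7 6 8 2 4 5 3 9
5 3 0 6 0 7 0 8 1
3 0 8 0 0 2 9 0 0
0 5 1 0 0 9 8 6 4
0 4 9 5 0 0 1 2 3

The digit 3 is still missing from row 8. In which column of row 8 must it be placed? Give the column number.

5

Consider where 3 can go in row 8.
row 8, column 1 is out (column 1 already has a 3).
row 8, column 4 is out (column 4 already has a 3).
So the only cell in row 8 that can hold 3 is row 8, column 5.
That is column 5.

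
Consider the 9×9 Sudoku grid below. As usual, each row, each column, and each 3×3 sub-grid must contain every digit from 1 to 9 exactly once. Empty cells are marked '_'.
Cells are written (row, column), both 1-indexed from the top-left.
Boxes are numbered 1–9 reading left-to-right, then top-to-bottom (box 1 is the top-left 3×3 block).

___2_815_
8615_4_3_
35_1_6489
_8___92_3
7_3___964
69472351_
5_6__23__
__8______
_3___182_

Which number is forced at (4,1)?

Row 4 already contains {2, 3, 8, 9}.
Column 1 already contains {3, 5, 6, 7, 8}.
Its 3×3 block (box 4) already contains {3, 4, 6, 7, 8, 9}.
The only value from 1–9 not eliminated is 1, so (4,1) = 1.

1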